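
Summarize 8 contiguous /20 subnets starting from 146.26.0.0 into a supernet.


Original prefix: /20
Number of subnets: 8 = 2^3
New prefix = 20 - 3 = 17
Supernet: 146.26.0.0/17


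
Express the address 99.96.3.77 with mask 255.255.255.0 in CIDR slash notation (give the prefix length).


Binary: 11111111.11111111.11111111.00000000
Count leading 1s
Prefix: /24


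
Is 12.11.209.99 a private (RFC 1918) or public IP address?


RFC 1918 private ranges:
  10.0.0.0/8 (10.0.0.0 - 10.255.255.255)
  172.16.0.0/12 (172.16.0.0 - 172.31.255.255)
  192.168.0.0/16 (192.168.0.0 - 192.168.255.255)
Public (not in any RFC 1918 range)


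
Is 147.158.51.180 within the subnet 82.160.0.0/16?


Subnet network: 82.160.0.0
Test IP AND mask: 147.158.0.0
No, 147.158.51.180 is not in 82.160.0.0/16


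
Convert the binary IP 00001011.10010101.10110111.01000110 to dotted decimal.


00001011 = 11
10010101 = 149
10110111 = 183
01000110 = 70
IP: 11.149.183.70


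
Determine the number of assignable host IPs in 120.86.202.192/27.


Host bits = 32 - 27 = 5
Total addresses = 2^5 = 32
Usable = total - 2 (network and broadcast)
Usable hosts: 30


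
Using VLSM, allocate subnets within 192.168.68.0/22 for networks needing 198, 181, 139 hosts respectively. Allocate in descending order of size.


198 hosts -> /24 (254 usable): 192.168.68.0/24
181 hosts -> /24 (254 usable): 192.168.69.0/24
139 hosts -> /24 (254 usable): 192.168.70.0/24
Allocation: 192.168.68.0/24 (198 hosts, 254 usable); 192.168.69.0/24 (181 hosts, 254 usable); 192.168.70.0/24 (139 hosts, 254 usable)


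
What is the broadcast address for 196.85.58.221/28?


Network: 196.85.58.208/28
Host bits = 4
Set all host bits to 1:
Broadcast: 196.85.58.223


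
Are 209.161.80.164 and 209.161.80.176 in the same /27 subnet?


Mask: 255.255.255.224
209.161.80.164 AND mask = 209.161.80.160
209.161.80.176 AND mask = 209.161.80.160
Yes, same subnet (209.161.80.160)


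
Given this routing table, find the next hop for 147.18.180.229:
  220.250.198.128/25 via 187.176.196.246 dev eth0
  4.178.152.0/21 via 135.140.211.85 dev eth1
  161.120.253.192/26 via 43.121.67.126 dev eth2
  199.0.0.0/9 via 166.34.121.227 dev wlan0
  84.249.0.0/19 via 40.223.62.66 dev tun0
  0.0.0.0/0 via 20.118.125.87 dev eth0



Longest prefix match for 147.18.180.229:
  /25 220.250.198.128: no
  /21 4.178.152.0: no
  /26 161.120.253.192: no
  /9 199.0.0.0: no
  /19 84.249.0.0: no
  /0 0.0.0.0: MATCH
Selected: next-hop 20.118.125.87 via eth0 (matched /0)


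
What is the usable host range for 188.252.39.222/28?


Network: 188.252.39.208
Broadcast: 188.252.39.223
First usable = network + 1
Last usable = broadcast - 1
Range: 188.252.39.209 to 188.252.39.222


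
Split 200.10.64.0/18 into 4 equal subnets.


New prefix = 18 + 2 = 20
Each subnet has 4096 addresses
  200.10.64.0/20
  200.10.80.0/20
  200.10.96.0/20
  200.10.112.0/20
Subnets: 200.10.64.0/20, 200.10.80.0/20, 200.10.96.0/20, 200.10.112.0/20


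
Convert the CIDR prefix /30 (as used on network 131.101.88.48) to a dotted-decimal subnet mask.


/30 means 30 network bits, 2 host bits
Binary: 11111111111111111111111111111100
Mask: 255.255.255.252


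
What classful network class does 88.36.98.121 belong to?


First octet: 88
Binary: 01011000
0xxxxxxx -> Class A (1-126)
Class A, default mask 255.0.0.0 (/8)


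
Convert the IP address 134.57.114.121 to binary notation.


134 = 10000110
57 = 00111001
114 = 01110010
121 = 01111001
Binary: 10000110.00111001.01110010.01111001


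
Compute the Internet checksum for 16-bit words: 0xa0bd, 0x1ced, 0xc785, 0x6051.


Sum all words (with carry folding):
+ 0xa0bd = 0xa0bd
+ 0x1ced = 0xbdaa
+ 0xc785 = 0x8530
+ 0x6051 = 0xe581
One's complement: ~0xe581
Checksum = 0x1a7e


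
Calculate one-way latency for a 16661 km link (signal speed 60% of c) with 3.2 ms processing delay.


Speed = 0.6 * 3e5 km/s = 180000 km/s
Propagation delay = 16661 / 180000 = 0.0926 s = 92.5611 ms
Processing delay = 3.2 ms
Total one-way latency = 95.7611 ms


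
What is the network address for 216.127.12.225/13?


IP:   11011000.01111111.00001100.11100001
Mask: 11111111.11111000.00000000.00000000
AND operation:
Net:  11011000.01111000.00000000.00000000
Network: 216.120.0.0/13


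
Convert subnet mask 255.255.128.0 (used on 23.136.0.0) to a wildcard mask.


Subnet mask: 255.255.128.0
Wildcard = 255.255.255.255 - subnet mask
255 - 255 = 0
255 - 255 = 0
255 - 128 = 127
255 - 0 = 255
Wildcard: 0.0.127.255


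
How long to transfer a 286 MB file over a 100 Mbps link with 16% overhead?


Effective throughput = 100 * (1 - 16/100) = 84 Mbps
File size in Mb = 286 * 8 = 2288 Mb
Time = 2288 / 84
Time = 27.2381 seconds


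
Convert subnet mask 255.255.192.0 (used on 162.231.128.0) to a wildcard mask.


Subnet mask: 255.255.192.0
Wildcard = 255.255.255.255 - subnet mask
255 - 255 = 0
255 - 255 = 0
255 - 192 = 63
255 - 0 = 255
Wildcard: 0.0.63.255


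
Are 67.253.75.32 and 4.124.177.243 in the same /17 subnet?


Mask: 255.255.128.0
67.253.75.32 AND mask = 67.253.0.0
4.124.177.243 AND mask = 4.124.128.0
No, different subnets (67.253.0.0 vs 4.124.128.0)


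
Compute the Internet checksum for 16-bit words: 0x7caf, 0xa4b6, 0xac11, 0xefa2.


Sum all words (with carry folding):
+ 0x7caf = 0x7caf
+ 0xa4b6 = 0x2166
+ 0xac11 = 0xcd77
+ 0xefa2 = 0xbd1a
One's complement: ~0xbd1a
Checksum = 0x42e5


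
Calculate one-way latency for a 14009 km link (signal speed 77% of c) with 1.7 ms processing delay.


Speed = 0.77 * 3e5 km/s = 231000 km/s
Propagation delay = 14009 / 231000 = 0.0606 s = 60.645 ms
Processing delay = 1.7 ms
Total one-way latency = 62.345 ms


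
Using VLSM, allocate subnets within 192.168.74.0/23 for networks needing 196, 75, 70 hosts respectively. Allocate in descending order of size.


196 hosts -> /24 (254 usable): 192.168.74.0/24
75 hosts -> /25 (126 usable): 192.168.75.0/25
70 hosts -> /25 (126 usable): 192.168.75.128/25
Allocation: 192.168.74.0/24 (196 hosts, 254 usable); 192.168.75.0/25 (75 hosts, 126 usable); 192.168.75.128/25 (70 hosts, 126 usable)


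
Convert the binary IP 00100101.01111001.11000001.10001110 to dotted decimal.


00100101 = 37
01111001 = 121
11000001 = 193
10001110 = 142
IP: 37.121.193.142


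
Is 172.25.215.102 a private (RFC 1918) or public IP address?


RFC 1918 private ranges:
  10.0.0.0/8 (10.0.0.0 - 10.255.255.255)
  172.16.0.0/12 (172.16.0.0 - 172.31.255.255)
  192.168.0.0/16 (192.168.0.0 - 192.168.255.255)
Private (in 172.16.0.0/12)


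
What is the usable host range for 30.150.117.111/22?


Network: 30.150.116.0
Broadcast: 30.150.119.255
First usable = network + 1
Last usable = broadcast - 1
Range: 30.150.116.1 to 30.150.119.254


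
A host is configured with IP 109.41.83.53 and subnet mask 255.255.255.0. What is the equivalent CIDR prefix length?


Binary: 11111111.11111111.11111111.00000000
Count leading 1s
Prefix: /24


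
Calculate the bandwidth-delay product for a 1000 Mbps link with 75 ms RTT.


BDP = bandwidth * RTT
= 1000 Mbps * 75 ms
= 1000 * 1e6 * 75 / 1000 bits
= 75000000 bits
= 9375000 bytes
= 9155.2734 KB
BDP = 75000000 bits (9375000 bytes)


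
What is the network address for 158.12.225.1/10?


IP:   10011110.00001100.11100001.00000001
Mask: 11111111.11000000.00000000.00000000
AND operation:
Net:  10011110.00000000.00000000.00000000
Network: 158.0.0.0/10


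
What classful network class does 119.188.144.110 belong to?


First octet: 119
Binary: 01110111
0xxxxxxx -> Class A (1-126)
Class A, default mask 255.0.0.0 (/8)


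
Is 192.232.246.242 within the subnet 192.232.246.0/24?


Subnet network: 192.232.246.0
Test IP AND mask: 192.232.246.0
Yes, 192.232.246.242 is in 192.232.246.0/24


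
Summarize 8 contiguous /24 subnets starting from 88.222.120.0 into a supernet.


Original prefix: /24
Number of subnets: 8 = 2^3
New prefix = 24 - 3 = 21
Supernet: 88.222.120.0/21


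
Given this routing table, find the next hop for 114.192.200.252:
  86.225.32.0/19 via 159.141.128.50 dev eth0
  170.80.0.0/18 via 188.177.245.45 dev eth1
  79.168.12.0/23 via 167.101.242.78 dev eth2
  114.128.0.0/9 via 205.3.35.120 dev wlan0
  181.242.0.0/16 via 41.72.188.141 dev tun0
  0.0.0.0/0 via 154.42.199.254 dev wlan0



Longest prefix match for 114.192.200.252:
  /19 86.225.32.0: no
  /18 170.80.0.0: no
  /23 79.168.12.0: no
  /9 114.128.0.0: MATCH
  /16 181.242.0.0: no
  /0 0.0.0.0: MATCH
Selected: next-hop 205.3.35.120 via wlan0 (matched /9)


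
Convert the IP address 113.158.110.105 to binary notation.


113 = 01110001
158 = 10011110
110 = 01101110
105 = 01101001
Binary: 01110001.10011110.01101110.01101001


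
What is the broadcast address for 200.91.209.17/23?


Network: 200.91.208.0/23
Host bits = 9
Set all host bits to 1:
Broadcast: 200.91.209.255


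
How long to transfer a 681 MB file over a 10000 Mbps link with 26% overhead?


Effective throughput = 10000 * (1 - 26/100) = 7400 Mbps
File size in Mb = 681 * 8 = 5448 Mb
Time = 5448 / 7400
Time = 0.7362 seconds


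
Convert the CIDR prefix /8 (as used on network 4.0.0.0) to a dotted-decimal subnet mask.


/8 means 8 network bits, 24 host bits
Binary: 11111111000000000000000000000000
Mask: 255.0.0.0


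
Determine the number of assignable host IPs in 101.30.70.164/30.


Host bits = 32 - 30 = 2
Total addresses = 2^2 = 4
Usable = total - 2 (network and broadcast)
Usable hosts: 2


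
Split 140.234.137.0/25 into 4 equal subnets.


New prefix = 25 + 2 = 27
Each subnet has 32 addresses
  140.234.137.0/27
  140.234.137.32/27
  140.234.137.64/27
  140.234.137.96/27
Subnets: 140.234.137.0/27, 140.234.137.32/27, 140.234.137.64/27, 140.234.137.96/27


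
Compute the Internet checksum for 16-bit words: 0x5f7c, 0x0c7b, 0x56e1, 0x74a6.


Sum all words (with carry folding):
+ 0x5f7c = 0x5f7c
+ 0x0c7b = 0x6bf7
+ 0x56e1 = 0xc2d8
+ 0x74a6 = 0x377f
One's complement: ~0x377f
Checksum = 0xc880


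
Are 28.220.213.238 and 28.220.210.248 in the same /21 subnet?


Mask: 255.255.248.0
28.220.213.238 AND mask = 28.220.208.0
28.220.210.248 AND mask = 28.220.208.0
Yes, same subnet (28.220.208.0)


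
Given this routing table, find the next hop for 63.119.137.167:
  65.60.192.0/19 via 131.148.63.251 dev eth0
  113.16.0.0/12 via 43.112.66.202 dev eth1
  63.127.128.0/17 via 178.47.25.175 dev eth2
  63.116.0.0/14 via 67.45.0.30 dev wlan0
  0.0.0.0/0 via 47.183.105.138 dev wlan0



Longest prefix match for 63.119.137.167:
  /19 65.60.192.0: no
  /12 113.16.0.0: no
  /17 63.127.128.0: no
  /14 63.116.0.0: MATCH
  /0 0.0.0.0: MATCH
Selected: next-hop 67.45.0.30 via wlan0 (matched /14)


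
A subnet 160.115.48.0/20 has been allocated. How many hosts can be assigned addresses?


Host bits = 32 - 20 = 12
Total addresses = 2^12 = 4096
Usable = total - 2 (network and broadcast)
Usable hosts: 4094


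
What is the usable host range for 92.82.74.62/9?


Network: 92.0.0.0
Broadcast: 92.127.255.255
First usable = network + 1
Last usable = broadcast - 1
Range: 92.0.0.1 to 92.127.255.254


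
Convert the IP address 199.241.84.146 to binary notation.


199 = 11000111
241 = 11110001
84 = 01010100
146 = 10010010
Binary: 11000111.11110001.01010100.10010010


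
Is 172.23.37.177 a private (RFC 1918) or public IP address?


RFC 1918 private ranges:
  10.0.0.0/8 (10.0.0.0 - 10.255.255.255)
  172.16.0.0/12 (172.16.0.0 - 172.31.255.255)
  192.168.0.0/16 (192.168.0.0 - 192.168.255.255)
Private (in 172.16.0.0/12)


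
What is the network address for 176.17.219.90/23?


IP:   10110000.00010001.11011011.01011010
Mask: 11111111.11111111.11111110.00000000
AND operation:
Net:  10110000.00010001.11011010.00000000
Network: 176.17.218.0/23


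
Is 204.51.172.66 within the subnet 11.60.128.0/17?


Subnet network: 11.60.128.0
Test IP AND mask: 204.51.128.0
No, 204.51.172.66 is not in 11.60.128.0/17


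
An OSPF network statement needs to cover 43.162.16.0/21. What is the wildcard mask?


Subnet mask: 255.255.248.0
Wildcard = 255.255.255.255 - subnet mask
255 - 255 = 0
255 - 255 = 0
255 - 248 = 7
255 - 0 = 255
Wildcard: 0.0.7.255


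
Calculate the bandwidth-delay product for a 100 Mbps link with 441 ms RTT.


BDP = bandwidth * RTT
= 100 Mbps * 441 ms
= 100 * 1e6 * 441 / 1000 bits
= 44100000 bits
= 5512500 bytes
= 5383.3008 KB
BDP = 44100000 bits (5512500 bytes)


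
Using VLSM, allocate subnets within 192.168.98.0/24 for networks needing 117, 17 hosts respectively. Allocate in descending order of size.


117 hosts -> /25 (126 usable): 192.168.98.0/25
17 hosts -> /27 (30 usable): 192.168.98.128/27
Allocation: 192.168.98.0/25 (117 hosts, 126 usable); 192.168.98.128/27 (17 hosts, 30 usable)


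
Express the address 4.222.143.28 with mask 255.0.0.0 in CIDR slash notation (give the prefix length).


Binary: 11111111.00000000.00000000.00000000
Count leading 1s
Prefix: /8


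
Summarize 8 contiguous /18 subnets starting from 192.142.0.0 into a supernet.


Original prefix: /18
Number of subnets: 8 = 2^3
New prefix = 18 - 3 = 15
Supernet: 192.142.0.0/15


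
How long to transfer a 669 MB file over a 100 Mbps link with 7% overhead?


Effective throughput = 100 * (1 - 7/100) = 93 Mbps
File size in Mb = 669 * 8 = 5352 Mb
Time = 5352 / 93
Time = 57.5484 seconds


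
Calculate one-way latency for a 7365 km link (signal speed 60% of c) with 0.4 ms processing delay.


Speed = 0.6 * 3e5 km/s = 180000 km/s
Propagation delay = 7365 / 180000 = 0.0409 s = 40.9167 ms
Processing delay = 0.4 ms
Total one-way latency = 41.3167 ms


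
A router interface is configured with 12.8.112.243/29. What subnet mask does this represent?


/29 means 29 network bits, 3 host bits
Binary: 11111111111111111111111111111000
Mask: 255.255.255.248


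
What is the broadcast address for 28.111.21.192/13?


Network: 28.104.0.0/13
Host bits = 19
Set all host bits to 1:
Broadcast: 28.111.255.255


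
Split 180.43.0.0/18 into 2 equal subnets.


New prefix = 18 + 1 = 19
Each subnet has 8192 addresses
  180.43.0.0/19
  180.43.32.0/19
Subnets: 180.43.0.0/19, 180.43.32.0/19


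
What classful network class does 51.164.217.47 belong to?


First octet: 51
Binary: 00110011
0xxxxxxx -> Class A (1-126)
Class A, default mask 255.0.0.0 (/8)


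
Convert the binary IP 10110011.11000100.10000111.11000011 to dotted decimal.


10110011 = 179
11000100 = 196
10000111 = 135
11000011 = 195
IP: 179.196.135.195


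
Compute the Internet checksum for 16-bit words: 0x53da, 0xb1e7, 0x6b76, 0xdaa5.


Sum all words (with carry folding):
+ 0x53da = 0x53da
+ 0xb1e7 = 0x05c2
+ 0x6b76 = 0x7138
+ 0xdaa5 = 0x4bde
One's complement: ~0x4bde
Checksum = 0xb421


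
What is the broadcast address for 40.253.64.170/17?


Network: 40.253.0.0/17
Host bits = 15
Set all host bits to 1:
Broadcast: 40.253.127.255


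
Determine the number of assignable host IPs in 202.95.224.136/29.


Host bits = 32 - 29 = 3
Total addresses = 2^3 = 8
Usable = total - 2 (network and broadcast)
Usable hosts: 6


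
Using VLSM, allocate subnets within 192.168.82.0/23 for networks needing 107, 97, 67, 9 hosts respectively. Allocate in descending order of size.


107 hosts -> /25 (126 usable): 192.168.82.0/25
97 hosts -> /25 (126 usable): 192.168.82.128/25
67 hosts -> /25 (126 usable): 192.168.83.0/25
9 hosts -> /28 (14 usable): 192.168.83.128/28
Allocation: 192.168.82.0/25 (107 hosts, 126 usable); 192.168.82.128/25 (97 hosts, 126 usable); 192.168.83.0/25 (67 hosts, 126 usable); 192.168.83.128/28 (9 hosts, 14 usable)


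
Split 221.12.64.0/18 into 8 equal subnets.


New prefix = 18 + 3 = 21
Each subnet has 2048 addresses
  221.12.64.0/21
  221.12.72.0/21
  221.12.80.0/21
  221.12.88.0/21
  221.12.96.0/21
  221.12.104.0/21
  221.12.112.0/21
  221.12.120.0/21
Subnets: 221.12.64.0/21, 221.12.72.0/21, 221.12.80.0/21, 221.12.88.0/21, 221.12.96.0/21, 221.12.104.0/21, 221.12.112.0/21, 221.12.120.0/21


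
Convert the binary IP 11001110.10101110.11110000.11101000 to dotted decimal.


11001110 = 206
10101110 = 174
11110000 = 240
11101000 = 232
IP: 206.174.240.232


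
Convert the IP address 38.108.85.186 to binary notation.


38 = 00100110
108 = 01101100
85 = 01010101
186 = 10111010
Binary: 00100110.01101100.01010101.10111010


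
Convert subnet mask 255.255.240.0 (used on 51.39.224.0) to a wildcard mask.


Subnet mask: 255.255.240.0
Wildcard = 255.255.255.255 - subnet mask
255 - 255 = 0
255 - 255 = 0
255 - 240 = 15
255 - 0 = 255
Wildcard: 0.0.15.255


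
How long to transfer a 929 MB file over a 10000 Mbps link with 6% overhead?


Effective throughput = 10000 * (1 - 6/100) = 9400 Mbps
File size in Mb = 929 * 8 = 7432 Mb
Time = 7432 / 9400
Time = 0.7906 seconds


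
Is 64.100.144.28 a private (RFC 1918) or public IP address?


RFC 1918 private ranges:
  10.0.0.0/8 (10.0.0.0 - 10.255.255.255)
  172.16.0.0/12 (172.16.0.0 - 172.31.255.255)
  192.168.0.0/16 (192.168.0.0 - 192.168.255.255)
Public (not in any RFC 1918 range)


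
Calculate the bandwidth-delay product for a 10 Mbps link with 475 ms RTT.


BDP = bandwidth * RTT
= 10 Mbps * 475 ms
= 10 * 1e6 * 475 / 1000 bits
= 4750000 bits
= 593750 bytes
= 579.834 KB
BDP = 4750000 bits (593750 bytes)


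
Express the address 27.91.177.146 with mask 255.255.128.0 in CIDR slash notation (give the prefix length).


Binary: 11111111.11111111.10000000.00000000
Count leading 1s
Prefix: /17


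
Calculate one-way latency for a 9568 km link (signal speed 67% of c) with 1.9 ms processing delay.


Speed = 0.67 * 3e5 km/s = 201000 km/s
Propagation delay = 9568 / 201000 = 0.0476 s = 47.602 ms
Processing delay = 1.9 ms
Total one-way latency = 49.502 ms


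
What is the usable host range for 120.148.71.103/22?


Network: 120.148.68.0
Broadcast: 120.148.71.255
First usable = network + 1
Last usable = broadcast - 1
Range: 120.148.68.1 to 120.148.71.254


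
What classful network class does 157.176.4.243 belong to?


First octet: 157
Binary: 10011101
10xxxxxx -> Class B (128-191)
Class B, default mask 255.255.0.0 (/16)


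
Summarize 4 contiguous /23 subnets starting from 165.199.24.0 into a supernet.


Original prefix: /23
Number of subnets: 4 = 2^2
New prefix = 23 - 2 = 21
Supernet: 165.199.24.0/21


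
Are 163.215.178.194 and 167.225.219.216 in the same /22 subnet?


Mask: 255.255.252.0
163.215.178.194 AND mask = 163.215.176.0
167.225.219.216 AND mask = 167.225.216.0
No, different subnets (163.215.176.0 vs 167.225.216.0)


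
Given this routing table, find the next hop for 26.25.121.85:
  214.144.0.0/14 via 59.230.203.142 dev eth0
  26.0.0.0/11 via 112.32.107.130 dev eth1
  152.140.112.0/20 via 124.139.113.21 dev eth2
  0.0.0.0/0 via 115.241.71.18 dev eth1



Longest prefix match for 26.25.121.85:
  /14 214.144.0.0: no
  /11 26.0.0.0: MATCH
  /20 152.140.112.0: no
  /0 0.0.0.0: MATCH
Selected: next-hop 112.32.107.130 via eth1 (matched /11)


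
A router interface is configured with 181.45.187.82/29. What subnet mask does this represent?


/29 means 29 network bits, 3 host bits
Binary: 11111111111111111111111111111000
Mask: 255.255.255.248


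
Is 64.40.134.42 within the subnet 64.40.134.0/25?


Subnet network: 64.40.134.0
Test IP AND mask: 64.40.134.0
Yes, 64.40.134.42 is in 64.40.134.0/25


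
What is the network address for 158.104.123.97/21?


IP:   10011110.01101000.01111011.01100001
Mask: 11111111.11111111.11111000.00000000
AND operation:
Net:  10011110.01101000.01111000.00000000
Network: 158.104.120.0/21


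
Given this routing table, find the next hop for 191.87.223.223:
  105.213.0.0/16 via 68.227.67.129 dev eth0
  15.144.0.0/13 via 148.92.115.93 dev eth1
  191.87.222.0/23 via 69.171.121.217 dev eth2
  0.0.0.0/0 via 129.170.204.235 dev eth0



Longest prefix match for 191.87.223.223:
  /16 105.213.0.0: no
  /13 15.144.0.0: no
  /23 191.87.222.0: MATCH
  /0 0.0.0.0: MATCH
Selected: next-hop 69.171.121.217 via eth2 (matched /23)


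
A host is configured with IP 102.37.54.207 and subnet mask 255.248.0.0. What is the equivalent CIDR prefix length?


Binary: 11111111.11111000.00000000.00000000
Count leading 1s
Prefix: /13


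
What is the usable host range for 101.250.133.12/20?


Network: 101.250.128.0
Broadcast: 101.250.143.255
First usable = network + 1
Last usable = broadcast - 1
Range: 101.250.128.1 to 101.250.143.254


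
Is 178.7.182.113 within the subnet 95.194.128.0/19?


Subnet network: 95.194.128.0
Test IP AND mask: 178.7.160.0
No, 178.7.182.113 is not in 95.194.128.0/19


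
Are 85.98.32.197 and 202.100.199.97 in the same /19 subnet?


Mask: 255.255.224.0
85.98.32.197 AND mask = 85.98.32.0
202.100.199.97 AND mask = 202.100.192.0
No, different subnets (85.98.32.0 vs 202.100.192.0)


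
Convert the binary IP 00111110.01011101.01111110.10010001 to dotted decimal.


00111110 = 62
01011101 = 93
01111110 = 126
10010001 = 145
IP: 62.93.126.145


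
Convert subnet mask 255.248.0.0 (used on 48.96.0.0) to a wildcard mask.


Subnet mask: 255.248.0.0
Wildcard = 255.255.255.255 - subnet mask
255 - 255 = 0
255 - 248 = 7
255 - 0 = 255
255 - 0 = 255
Wildcard: 0.7.255.255


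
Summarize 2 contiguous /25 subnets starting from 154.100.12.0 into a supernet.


Original prefix: /25
Number of subnets: 2 = 2^1
New prefix = 25 - 1 = 24
Supernet: 154.100.12.0/24


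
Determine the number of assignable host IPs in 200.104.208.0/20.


Host bits = 32 - 20 = 12
Total addresses = 2^12 = 4096
Usable = total - 2 (network and broadcast)
Usable hosts: 4094


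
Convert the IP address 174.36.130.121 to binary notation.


174 = 10101110
36 = 00100100
130 = 10000010
121 = 01111001
Binary: 10101110.00100100.10000010.01111001


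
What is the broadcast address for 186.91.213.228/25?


Network: 186.91.213.128/25
Host bits = 7
Set all host bits to 1:
Broadcast: 186.91.213.255


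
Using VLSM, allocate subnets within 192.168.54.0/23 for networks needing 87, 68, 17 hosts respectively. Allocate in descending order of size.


87 hosts -> /25 (126 usable): 192.168.54.0/25
68 hosts -> /25 (126 usable): 192.168.54.128/25
17 hosts -> /27 (30 usable): 192.168.55.0/27
Allocation: 192.168.54.0/25 (87 hosts, 126 usable); 192.168.54.128/25 (68 hosts, 126 usable); 192.168.55.0/27 (17 hosts, 30 usable)


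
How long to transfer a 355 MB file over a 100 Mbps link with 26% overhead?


Effective throughput = 100 * (1 - 26/100) = 74 Mbps
File size in Mb = 355 * 8 = 2840 Mb
Time = 2840 / 74
Time = 38.3784 seconds


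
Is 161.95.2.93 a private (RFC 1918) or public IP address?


RFC 1918 private ranges:
  10.0.0.0/8 (10.0.0.0 - 10.255.255.255)
  172.16.0.0/12 (172.16.0.0 - 172.31.255.255)
  192.168.0.0/16 (192.168.0.0 - 192.168.255.255)
Public (not in any RFC 1918 range)


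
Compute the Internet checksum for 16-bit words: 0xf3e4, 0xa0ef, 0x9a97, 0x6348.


Sum all words (with carry folding):
+ 0xf3e4 = 0xf3e4
+ 0xa0ef = 0x94d4
+ 0x9a97 = 0x2f6c
+ 0x6348 = 0x92b4
One's complement: ~0x92b4
Checksum = 0x6d4b


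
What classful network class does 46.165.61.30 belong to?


First octet: 46
Binary: 00101110
0xxxxxxx -> Class A (1-126)
Class A, default mask 255.0.0.0 (/8)


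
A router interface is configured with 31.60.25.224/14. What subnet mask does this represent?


/14 means 14 network bits, 18 host bits
Binary: 11111111111111000000000000000000
Mask: 255.252.0.0


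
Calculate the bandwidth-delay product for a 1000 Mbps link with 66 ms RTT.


BDP = bandwidth * RTT
= 1000 Mbps * 66 ms
= 1000 * 1e6 * 66 / 1000 bits
= 66000000 bits
= 8250000 bytes
= 8056.6406 KB
BDP = 66000000 bits (8250000 bytes)


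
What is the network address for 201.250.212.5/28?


IP:   11001001.11111010.11010100.00000101
Mask: 11111111.11111111.11111111.11110000
AND operation:
Net:  11001001.11111010.11010100.00000000
Network: 201.250.212.0/28


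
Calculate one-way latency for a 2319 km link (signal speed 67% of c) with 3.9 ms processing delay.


Speed = 0.67 * 3e5 km/s = 201000 km/s
Propagation delay = 2319 / 201000 = 0.0115 s = 11.5373 ms
Processing delay = 3.9 ms
Total one-way latency = 15.4373 ms


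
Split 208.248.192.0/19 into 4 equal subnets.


New prefix = 19 + 2 = 21
Each subnet has 2048 addresses
  208.248.192.0/21
  208.248.200.0/21
  208.248.208.0/21
  208.248.216.0/21
Subnets: 208.248.192.0/21, 208.248.200.0/21, 208.248.208.0/21, 208.248.216.0/21


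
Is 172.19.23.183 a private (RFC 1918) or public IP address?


RFC 1918 private ranges:
  10.0.0.0/8 (10.0.0.0 - 10.255.255.255)
  172.16.0.0/12 (172.16.0.0 - 172.31.255.255)
  192.168.0.0/16 (192.168.0.0 - 192.168.255.255)
Private (in 172.16.0.0/12)


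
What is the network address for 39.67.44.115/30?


IP:   00100111.01000011.00101100.01110011
Mask: 11111111.11111111.11111111.11111100
AND operation:
Net:  00100111.01000011.00101100.01110000
Network: 39.67.44.112/30


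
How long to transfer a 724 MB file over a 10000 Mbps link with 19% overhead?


Effective throughput = 10000 * (1 - 19/100) = 8100.0 Mbps
File size in Mb = 724 * 8 = 5792 Mb
Time = 5792 / 8100.0
Time = 0.7151 seconds


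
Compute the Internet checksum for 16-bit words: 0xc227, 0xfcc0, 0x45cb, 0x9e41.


Sum all words (with carry folding):
+ 0xc227 = 0xc227
+ 0xfcc0 = 0xbee8
+ 0x45cb = 0x04b4
+ 0x9e41 = 0xa2f5
One's complement: ~0xa2f5
Checksum = 0x5d0a


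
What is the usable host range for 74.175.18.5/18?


Network: 74.175.0.0
Broadcast: 74.175.63.255
First usable = network + 1
Last usable = broadcast - 1
Range: 74.175.0.1 to 74.175.63.254


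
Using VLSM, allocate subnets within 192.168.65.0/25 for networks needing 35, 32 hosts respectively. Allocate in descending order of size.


35 hosts -> /26 (62 usable): 192.168.65.0/26
32 hosts -> /26 (62 usable): 192.168.65.64/26
Allocation: 192.168.65.0/26 (35 hosts, 62 usable); 192.168.65.64/26 (32 hosts, 62 usable)


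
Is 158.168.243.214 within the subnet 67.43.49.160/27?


Subnet network: 67.43.49.160
Test IP AND mask: 158.168.243.192
No, 158.168.243.214 is not in 67.43.49.160/27


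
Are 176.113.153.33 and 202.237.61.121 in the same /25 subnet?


Mask: 255.255.255.128
176.113.153.33 AND mask = 176.113.153.0
202.237.61.121 AND mask = 202.237.61.0
No, different subnets (176.113.153.0 vs 202.237.61.0)


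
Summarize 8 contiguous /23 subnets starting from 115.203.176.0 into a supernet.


Original prefix: /23
Number of subnets: 8 = 2^3
New prefix = 23 - 3 = 20
Supernet: 115.203.176.0/20


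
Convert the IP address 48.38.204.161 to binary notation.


48 = 00110000
38 = 00100110
204 = 11001100
161 = 10100001
Binary: 00110000.00100110.11001100.10100001


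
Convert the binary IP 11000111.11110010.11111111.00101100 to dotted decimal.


11000111 = 199
11110010 = 242
11111111 = 255
00101100 = 44
IP: 199.242.255.44


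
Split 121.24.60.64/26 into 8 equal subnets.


New prefix = 26 + 3 = 29
Each subnet has 8 addresses
  121.24.60.64/29
  121.24.60.72/29
  121.24.60.80/29
  121.24.60.88/29
  121.24.60.96/29
  121.24.60.104/29
  121.24.60.112/29
  121.24.60.120/29
Subnets: 121.24.60.64/29, 121.24.60.72/29, 121.24.60.80/29, 121.24.60.88/29, 121.24.60.96/29, 121.24.60.104/29, 121.24.60.112/29, 121.24.60.120/29


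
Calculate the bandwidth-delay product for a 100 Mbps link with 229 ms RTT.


BDP = bandwidth * RTT
= 100 Mbps * 229 ms
= 100 * 1e6 * 229 / 1000 bits
= 22900000 bits
= 2862500 bytes
= 2795.4102 KB
BDP = 22900000 bits (2862500 bytes)


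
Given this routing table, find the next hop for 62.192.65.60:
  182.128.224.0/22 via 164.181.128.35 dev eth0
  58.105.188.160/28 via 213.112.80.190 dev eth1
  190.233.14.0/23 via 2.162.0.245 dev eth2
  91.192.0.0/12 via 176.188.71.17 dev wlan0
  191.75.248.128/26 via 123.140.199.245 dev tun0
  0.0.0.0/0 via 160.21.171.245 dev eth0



Longest prefix match for 62.192.65.60:
  /22 182.128.224.0: no
  /28 58.105.188.160: no
  /23 190.233.14.0: no
  /12 91.192.0.0: no
  /26 191.75.248.128: no
  /0 0.0.0.0: MATCH
Selected: next-hop 160.21.171.245 via eth0 (matched /0)


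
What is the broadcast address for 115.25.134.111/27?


Network: 115.25.134.96/27
Host bits = 5
Set all host bits to 1:
Broadcast: 115.25.134.127


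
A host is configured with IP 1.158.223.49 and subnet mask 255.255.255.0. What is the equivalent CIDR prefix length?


Binary: 11111111.11111111.11111111.00000000
Count leading 1s
Prefix: /24


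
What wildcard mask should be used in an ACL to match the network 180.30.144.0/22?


Subnet mask: 255.255.252.0
Wildcard = 255.255.255.255 - subnet mask
255 - 255 = 0
255 - 255 = 0
255 - 252 = 3
255 - 0 = 255
Wildcard: 0.0.3.255


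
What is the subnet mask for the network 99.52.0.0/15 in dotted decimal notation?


/15 means 15 network bits, 17 host bits
Binary: 11111111111111100000000000000000
Mask: 255.254.0.0


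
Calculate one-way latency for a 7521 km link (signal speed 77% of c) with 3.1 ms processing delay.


Speed = 0.77 * 3e5 km/s = 231000 km/s
Propagation delay = 7521 / 231000 = 0.0326 s = 32.5584 ms
Processing delay = 3.1 ms
Total one-way latency = 35.6584 ms


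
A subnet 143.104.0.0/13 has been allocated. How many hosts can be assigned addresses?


Host bits = 32 - 13 = 19
Total addresses = 2^19 = 524288
Usable = total - 2 (network and broadcast)
Usable hosts: 524286


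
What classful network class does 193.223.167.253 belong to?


First octet: 193
Binary: 11000001
110xxxxx -> Class C (192-223)
Class C, default mask 255.255.255.0 (/24)


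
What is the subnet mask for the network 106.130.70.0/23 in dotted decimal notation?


/23 means 23 network bits, 9 host bits
Binary: 11111111111111111111111000000000
Mask: 255.255.254.0


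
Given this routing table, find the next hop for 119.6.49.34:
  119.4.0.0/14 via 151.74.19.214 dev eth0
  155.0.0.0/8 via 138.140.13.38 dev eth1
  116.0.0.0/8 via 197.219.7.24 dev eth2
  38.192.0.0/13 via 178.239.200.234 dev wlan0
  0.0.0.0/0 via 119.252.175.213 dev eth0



Longest prefix match for 119.6.49.34:
  /14 119.4.0.0: MATCH
  /8 155.0.0.0: no
  /8 116.0.0.0: no
  /13 38.192.0.0: no
  /0 0.0.0.0: MATCH
Selected: next-hop 151.74.19.214 via eth0 (matched /14)


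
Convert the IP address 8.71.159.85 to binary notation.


8 = 00001000
71 = 01000111
159 = 10011111
85 = 01010101
Binary: 00001000.01000111.10011111.01010101


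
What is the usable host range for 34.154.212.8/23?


Network: 34.154.212.0
Broadcast: 34.154.213.255
First usable = network + 1
Last usable = broadcast - 1
Range: 34.154.212.1 to 34.154.213.254


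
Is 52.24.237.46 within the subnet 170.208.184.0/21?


Subnet network: 170.208.184.0
Test IP AND mask: 52.24.232.0
No, 52.24.237.46 is not in 170.208.184.0/21


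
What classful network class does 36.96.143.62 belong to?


First octet: 36
Binary: 00100100
0xxxxxxx -> Class A (1-126)
Class A, default mask 255.0.0.0 (/8)


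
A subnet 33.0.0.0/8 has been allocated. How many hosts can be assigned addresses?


Host bits = 32 - 8 = 24
Total addresses = 2^24 = 16777216
Usable = total - 2 (network and broadcast)
Usable hosts: 16777214


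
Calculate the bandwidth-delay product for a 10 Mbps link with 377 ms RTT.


BDP = bandwidth * RTT
= 10 Mbps * 377 ms
= 10 * 1e6 * 377 / 1000 bits
= 3770000 bits
= 471250 bytes
= 460.2051 KB
BDP = 3770000 bits (471250 bytes)


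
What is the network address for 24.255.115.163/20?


IP:   00011000.11111111.01110011.10100011
Mask: 11111111.11111111.11110000.00000000
AND operation:
Net:  00011000.11111111.01110000.00000000
Network: 24.255.112.0/20


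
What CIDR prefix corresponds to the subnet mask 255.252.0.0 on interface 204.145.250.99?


Binary: 11111111.11111100.00000000.00000000
Count leading 1s
Prefix: /14


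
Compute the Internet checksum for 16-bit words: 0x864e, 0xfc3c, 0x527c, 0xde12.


Sum all words (with carry folding):
+ 0x864e = 0x864e
+ 0xfc3c = 0x828b
+ 0x527c = 0xd507
+ 0xde12 = 0xb31a
One's complement: ~0xb31a
Checksum = 0x4ce5


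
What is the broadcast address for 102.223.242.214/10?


Network: 102.192.0.0/10
Host bits = 22
Set all host bits to 1:
Broadcast: 102.255.255.255


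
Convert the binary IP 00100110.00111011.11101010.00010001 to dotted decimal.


00100110 = 38
00111011 = 59
11101010 = 234
00010001 = 17
IP: 38.59.234.17


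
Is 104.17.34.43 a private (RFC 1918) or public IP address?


RFC 1918 private ranges:
  10.0.0.0/8 (10.0.0.0 - 10.255.255.255)
  172.16.0.0/12 (172.16.0.0 - 172.31.255.255)
  192.168.0.0/16 (192.168.0.0 - 192.168.255.255)
Public (not in any RFC 1918 range)


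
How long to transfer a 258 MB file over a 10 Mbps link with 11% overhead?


Effective throughput = 10 * (1 - 11/100) = 8.9 Mbps
File size in Mb = 258 * 8 = 2064 Mb
Time = 2064 / 8.9
Time = 231.9101 seconds


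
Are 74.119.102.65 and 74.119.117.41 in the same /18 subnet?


Mask: 255.255.192.0
74.119.102.65 AND mask = 74.119.64.0
74.119.117.41 AND mask = 74.119.64.0
Yes, same subnet (74.119.64.0)


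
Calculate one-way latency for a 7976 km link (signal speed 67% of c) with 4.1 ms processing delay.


Speed = 0.67 * 3e5 km/s = 201000 km/s
Propagation delay = 7976 / 201000 = 0.0397 s = 39.6816 ms
Processing delay = 4.1 ms
Total one-way latency = 43.7816 ms


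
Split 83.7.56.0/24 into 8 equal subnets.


New prefix = 24 + 3 = 27
Each subnet has 32 addresses
  83.7.56.0/27
  83.7.56.32/27
  83.7.56.64/27
  83.7.56.96/27
  83.7.56.128/27
  83.7.56.160/27
  83.7.56.192/27
  83.7.56.224/27
Subnets: 83.7.56.0/27, 83.7.56.32/27, 83.7.56.64/27, 83.7.56.96/27, 83.7.56.128/27, 83.7.56.160/27, 83.7.56.192/27, 83.7.56.224/27


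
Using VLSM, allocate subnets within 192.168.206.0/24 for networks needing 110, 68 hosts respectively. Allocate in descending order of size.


110 hosts -> /25 (126 usable): 192.168.206.0/25
68 hosts -> /25 (126 usable): 192.168.206.128/25
Allocation: 192.168.206.0/25 (110 hosts, 126 usable); 192.168.206.128/25 (68 hosts, 126 usable)


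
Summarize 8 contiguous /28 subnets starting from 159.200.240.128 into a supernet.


Original prefix: /28
Number of subnets: 8 = 2^3
New prefix = 28 - 3 = 25
Supernet: 159.200.240.128/25


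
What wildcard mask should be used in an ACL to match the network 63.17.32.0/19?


Subnet mask: 255.255.224.0
Wildcard = 255.255.255.255 - subnet mask
255 - 255 = 0
255 - 255 = 0
255 - 224 = 31
255 - 0 = 255
Wildcard: 0.0.31.255


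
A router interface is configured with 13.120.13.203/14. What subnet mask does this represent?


/14 means 14 network bits, 18 host bits
Binary: 11111111111111000000000000000000
Mask: 255.252.0.0


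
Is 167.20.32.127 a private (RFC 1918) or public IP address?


RFC 1918 private ranges:
  10.0.0.0/8 (10.0.0.0 - 10.255.255.255)
  172.16.0.0/12 (172.16.0.0 - 172.31.255.255)
  192.168.0.0/16 (192.168.0.0 - 192.168.255.255)
Public (not in any RFC 1918 range)


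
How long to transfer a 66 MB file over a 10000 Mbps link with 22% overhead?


Effective throughput = 10000 * (1 - 22/100) = 7800 Mbps
File size in Mb = 66 * 8 = 528 Mb
Time = 528 / 7800
Time = 0.0677 seconds


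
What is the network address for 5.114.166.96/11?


IP:   00000101.01110010.10100110.01100000
Mask: 11111111.11100000.00000000.00000000
AND operation:
Net:  00000101.01100000.00000000.00000000
Network: 5.96.0.0/11


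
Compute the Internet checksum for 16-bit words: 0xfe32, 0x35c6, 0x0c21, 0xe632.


Sum all words (with carry folding):
+ 0xfe32 = 0xfe32
+ 0x35c6 = 0x33f9
+ 0x0c21 = 0x401a
+ 0xe632 = 0x264d
One's complement: ~0x264d
Checksum = 0xd9b2


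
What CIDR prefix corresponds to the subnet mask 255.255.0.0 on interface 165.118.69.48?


Binary: 11111111.11111111.00000000.00000000
Count leading 1s
Prefix: /16


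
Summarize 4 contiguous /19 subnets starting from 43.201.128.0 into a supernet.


Original prefix: /19
Number of subnets: 4 = 2^2
New prefix = 19 - 2 = 17
Supernet: 43.201.128.0/17


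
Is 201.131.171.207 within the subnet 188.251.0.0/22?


Subnet network: 188.251.0.0
Test IP AND mask: 201.131.168.0
No, 201.131.171.207 is not in 188.251.0.0/22


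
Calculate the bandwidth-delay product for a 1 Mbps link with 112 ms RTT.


BDP = bandwidth * RTT
= 1 Mbps * 112 ms
= 1 * 1e6 * 112 / 1000 bits
= 112000 bits
= 14000 bytes
= 13.6719 KB
BDP = 112000 bits (14000 bytes)


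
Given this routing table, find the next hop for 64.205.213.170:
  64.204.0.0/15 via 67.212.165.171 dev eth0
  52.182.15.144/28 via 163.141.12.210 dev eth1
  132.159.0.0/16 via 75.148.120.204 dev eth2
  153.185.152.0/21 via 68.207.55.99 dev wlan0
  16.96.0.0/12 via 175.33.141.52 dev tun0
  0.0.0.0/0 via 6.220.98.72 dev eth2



Longest prefix match for 64.205.213.170:
  /15 64.204.0.0: MATCH
  /28 52.182.15.144: no
  /16 132.159.0.0: no
  /21 153.185.152.0: no
  /12 16.96.0.0: no
  /0 0.0.0.0: MATCH
Selected: next-hop 67.212.165.171 via eth0 (matched /15)


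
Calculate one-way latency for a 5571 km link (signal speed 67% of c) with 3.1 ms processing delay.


Speed = 0.67 * 3e5 km/s = 201000 km/s
Propagation delay = 5571 / 201000 = 0.0277 s = 27.7164 ms
Processing delay = 3.1 ms
Total one-way latency = 30.8164 ms


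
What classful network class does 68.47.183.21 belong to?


First octet: 68
Binary: 01000100
0xxxxxxx -> Class A (1-126)
Class A, default mask 255.0.0.0 (/8)


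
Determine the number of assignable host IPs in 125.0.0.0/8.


Host bits = 32 - 8 = 24
Total addresses = 2^24 = 16777216
Usable = total - 2 (network and broadcast)
Usable hosts: 16777214


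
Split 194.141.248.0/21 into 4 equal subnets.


New prefix = 21 + 2 = 23
Each subnet has 512 addresses
  194.141.248.0/23
  194.141.250.0/23
  194.141.252.0/23
  194.141.254.0/23
Subnets: 194.141.248.0/23, 194.141.250.0/23, 194.141.252.0/23, 194.141.254.0/23


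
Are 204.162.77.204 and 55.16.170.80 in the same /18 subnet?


Mask: 255.255.192.0
204.162.77.204 AND mask = 204.162.64.0
55.16.170.80 AND mask = 55.16.128.0
No, different subnets (204.162.64.0 vs 55.16.128.0)


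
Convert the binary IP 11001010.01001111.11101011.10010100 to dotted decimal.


11001010 = 202
01001111 = 79
11101011 = 235
10010100 = 148
IP: 202.79.235.148


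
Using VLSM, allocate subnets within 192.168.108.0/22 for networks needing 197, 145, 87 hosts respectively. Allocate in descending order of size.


197 hosts -> /24 (254 usable): 192.168.108.0/24
145 hosts -> /24 (254 usable): 192.168.109.0/24
87 hosts -> /25 (126 usable): 192.168.110.0/25
Allocation: 192.168.108.0/24 (197 hosts, 254 usable); 192.168.109.0/24 (145 hosts, 254 usable); 192.168.110.0/25 (87 hosts, 126 usable)


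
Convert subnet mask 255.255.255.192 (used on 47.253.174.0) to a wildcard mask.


Subnet mask: 255.255.255.192
Wildcard = 255.255.255.255 - subnet mask
255 - 255 = 0
255 - 255 = 0
255 - 255 = 0
255 - 192 = 63
Wildcard: 0.0.0.63


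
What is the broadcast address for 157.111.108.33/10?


Network: 157.64.0.0/10
Host bits = 22
Set all host bits to 1:
Broadcast: 157.127.255.255


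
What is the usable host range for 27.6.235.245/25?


Network: 27.6.235.128
Broadcast: 27.6.235.255
First usable = network + 1
Last usable = broadcast - 1
Range: 27.6.235.129 to 27.6.235.254


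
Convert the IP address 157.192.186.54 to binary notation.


157 = 10011101
192 = 11000000
186 = 10111010
54 = 00110110
Binary: 10011101.11000000.10111010.00110110


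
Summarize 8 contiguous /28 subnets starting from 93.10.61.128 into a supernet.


Original prefix: /28
Number of subnets: 8 = 2^3
New prefix = 28 - 3 = 25
Supernet: 93.10.61.128/25


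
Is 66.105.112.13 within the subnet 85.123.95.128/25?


Subnet network: 85.123.95.128
Test IP AND mask: 66.105.112.0
No, 66.105.112.13 is not in 85.123.95.128/25
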